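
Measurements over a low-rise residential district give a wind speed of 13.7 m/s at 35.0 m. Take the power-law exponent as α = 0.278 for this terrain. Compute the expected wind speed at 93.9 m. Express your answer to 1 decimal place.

18.0 m/s

Power-law profile: V₂ = V₁ · (z₂/z₁)^α
V₂ = 13.7 × (93.9/35.0)^0.278 = 13.7 × (2.6829)^0.278
    = 13.7 × 1.3157 = 18.0248 m/s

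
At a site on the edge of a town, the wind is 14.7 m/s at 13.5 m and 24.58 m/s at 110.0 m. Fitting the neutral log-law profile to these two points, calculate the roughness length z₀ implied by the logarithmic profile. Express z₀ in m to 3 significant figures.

Log law: V(z) ∝ ln(z/z₀). With r = V₁/V₂ = 14.7/24.58 = 0.59805,
r · ln(z₂/z₀) = ln(z₁/z₀) ⇒ ln z₀ = (ln z₁ − r·ln z₂)/(1 − r)
ln z₀ = (2.60269 − 0.59805×4.70048) / 0.40195 = -0.5185
z₀ = exp(-0.5185) = 0.5954 m

z₀ ≈ 0.595 m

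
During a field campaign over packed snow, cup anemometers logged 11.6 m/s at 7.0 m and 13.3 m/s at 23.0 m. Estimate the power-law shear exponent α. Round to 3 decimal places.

α ≈ 0.115

Power law: V₂/V₁ = (z₂/z₁)^α ⇒ α = ln(V₂/V₁) / ln(z₂/z₁)
α = ln(13.3/11.6) / ln(23.0/7.0) = ln(1.1466) / ln(3.2857)
  = 0.13676 / 1.18958 = 0.11496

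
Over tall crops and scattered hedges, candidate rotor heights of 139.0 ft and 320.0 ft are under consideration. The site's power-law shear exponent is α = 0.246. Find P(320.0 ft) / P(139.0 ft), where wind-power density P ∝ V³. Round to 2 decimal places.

1.85

Speed ratio: V_B/V_A = (z_B/z_A)^α = (320.0/139.0)^0.246 = (2.3022)^0.246 = 1.22768
Power-density ratio: P_B/P_A = (V_B/V_A)³ = (1.22768)³ = 1.85036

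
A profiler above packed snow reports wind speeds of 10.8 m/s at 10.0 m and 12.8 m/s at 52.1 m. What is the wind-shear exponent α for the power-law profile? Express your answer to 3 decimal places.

Power law: V₂/V₁ = (z₂/z₁)^α ⇒ α = ln(V₂/V₁) / ln(z₂/z₁)
α = ln(12.8/10.8) / ln(52.1/10.0) = ln(1.1852) / ln(5.2100)
  = 0.16990 / 1.65058 = 0.10293

α ≈ 0.103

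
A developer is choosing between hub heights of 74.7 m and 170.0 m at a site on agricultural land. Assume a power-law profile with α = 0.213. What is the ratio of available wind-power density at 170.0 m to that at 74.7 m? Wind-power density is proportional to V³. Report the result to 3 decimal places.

1.691

Speed ratio: V_B/V_A = (z_B/z_A)^α = (170.0/74.7)^0.213 = (2.2758)^0.213 = 1.19143
Power-density ratio: P_B/P_A = (V_B/V_A)³ = (1.19143)³ = 1.69124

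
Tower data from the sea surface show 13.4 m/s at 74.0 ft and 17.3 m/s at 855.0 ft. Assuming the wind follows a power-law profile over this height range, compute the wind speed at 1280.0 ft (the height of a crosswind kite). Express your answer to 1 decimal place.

First find α: α = ln(V₂/V₁)/ln(z₂/z₁) = ln(17.3/13.4)/ln(855.0/74.0) = 0.25545/2.44704 = 0.1044
Extrapolate from 855.0 ft to 1280.0 ft: V₃ = 17.3 × (1280.0/855.0)^0.1044 = 17.3 × 1.0430 = 18.0443 m/s

18.0 m/s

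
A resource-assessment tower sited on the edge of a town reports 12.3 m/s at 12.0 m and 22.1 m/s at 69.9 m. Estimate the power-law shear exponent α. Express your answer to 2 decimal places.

α ≈ 0.33

Power law: V₂/V₁ = (z₂/z₁)^α ⇒ α = ln(V₂/V₁) / ln(z₂/z₁)
α = ln(22.1/12.3) / ln(69.9/12.0) = ln(1.7967) / ln(5.8250)
  = 0.58598 / 1.76216 = 0.33253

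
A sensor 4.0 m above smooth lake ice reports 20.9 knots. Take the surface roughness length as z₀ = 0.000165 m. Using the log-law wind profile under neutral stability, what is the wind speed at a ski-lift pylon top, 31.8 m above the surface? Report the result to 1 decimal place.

25.2 knots

Log law: V(z) ∝ ln(z/z₀), so V₂/V₁ = ln(z₂/z₀) / ln(z₁/z₀).
ln(31.8/0.000165) = 12.1690, ln(4.0/0.000165) = 10.0959
V₂ = 20.9 × 12.1690/10.0959 = 20.9 × 1.2053 = 25.1918 knots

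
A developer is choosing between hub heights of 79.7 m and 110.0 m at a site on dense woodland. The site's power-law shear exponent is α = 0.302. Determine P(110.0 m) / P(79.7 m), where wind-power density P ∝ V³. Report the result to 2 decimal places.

Speed ratio: V_B/V_A = (z_B/z_A)^α = (110.0/79.7)^0.302 = (1.3802)^0.302 = 1.10220
Power-density ratio: P_B/P_A = (V_B/V_A)³ = (1.10220)³ = 1.33900

1.34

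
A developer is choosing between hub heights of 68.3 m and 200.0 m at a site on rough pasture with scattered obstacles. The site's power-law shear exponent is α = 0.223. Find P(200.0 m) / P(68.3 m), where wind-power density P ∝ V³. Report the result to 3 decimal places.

2.052

Speed ratio: V_B/V_A = (z_B/z_A)^α = (200.0/68.3)^0.223 = (2.9283)^0.223 = 1.27073
Power-density ratio: P_B/P_A = (V_B/V_A)³ = (1.27073)³ = 2.05193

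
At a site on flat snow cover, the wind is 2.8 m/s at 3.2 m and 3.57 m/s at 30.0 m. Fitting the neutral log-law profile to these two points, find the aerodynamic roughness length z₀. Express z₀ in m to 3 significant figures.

z₀ ≈ 0.000935 m

Log law: V(z) ∝ ln(z/z₀). With r = V₁/V₂ = 2.8/3.57 = 0.78431,
r · ln(z₂/z₀) = ln(z₁/z₀) ⇒ ln z₀ = (ln z₁ − r·ln z₂)/(1 − r)
ln z₀ = (1.16315 − 0.78431×3.40120) / 0.21569 = -6.9752
z₀ = exp(-6.9752) = 0.0009348 m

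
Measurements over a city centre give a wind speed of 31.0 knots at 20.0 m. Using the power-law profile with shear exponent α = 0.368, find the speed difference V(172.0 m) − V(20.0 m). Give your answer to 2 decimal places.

37.43 knots

Power law: V₂ = V₁ · (z₂/z₁)^α = 31.0 × (8.6000)^0.368 = 68.4317 knots
ΔV = 68.4317 − 31.0 = 37.4317 knots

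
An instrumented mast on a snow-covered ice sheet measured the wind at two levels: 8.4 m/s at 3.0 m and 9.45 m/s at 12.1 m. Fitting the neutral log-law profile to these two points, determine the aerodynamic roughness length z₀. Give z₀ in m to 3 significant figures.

z₀ ≈ 0.0000428 m

Log law: V(z) ∝ ln(z/z₀). With r = V₁/V₂ = 8.4/9.45 = 0.88889,
r · ln(z₂/z₀) = ln(z₁/z₀) ⇒ ln z₀ = (ln z₁ − r·ln z₂)/(1 − r)
ln z₀ = (1.09861 − 0.88889×2.49321) / 0.11111 = -10.0581
z₀ = exp(-10.0581) = 0.00004284 m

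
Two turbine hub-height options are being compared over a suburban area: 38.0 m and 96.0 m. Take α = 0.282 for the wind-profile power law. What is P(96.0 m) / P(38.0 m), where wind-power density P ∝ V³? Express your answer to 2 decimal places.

Speed ratio: V_B/V_A = (z_B/z_A)^α = (96.0/38.0)^0.282 = (2.5263)^0.282 = 1.29868
Power-density ratio: P_B/P_A = (V_B/V_A)³ = (1.29868)³ = 2.19030

2.19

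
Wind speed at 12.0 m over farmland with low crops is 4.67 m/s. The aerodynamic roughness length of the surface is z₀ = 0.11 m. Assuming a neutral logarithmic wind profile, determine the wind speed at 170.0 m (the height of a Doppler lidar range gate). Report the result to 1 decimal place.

7.3 m/s

Log law: V(z) ∝ ln(z/z₀), so V₂/V₁ = ln(z₂/z₀) / ln(z₁/z₀).
ln(170.0/0.11) = 7.3431, ln(12.0/0.11) = 4.6922
V₂ = 4.67 × 7.3431/4.6922 = 4.67 × 1.5650 = 7.3084 m/s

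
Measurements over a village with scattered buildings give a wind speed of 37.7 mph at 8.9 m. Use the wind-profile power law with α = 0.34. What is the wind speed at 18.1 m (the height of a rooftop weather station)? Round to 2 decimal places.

Power-law profile: V₂ = V₁ · (z₂/z₁)^α
V₂ = 37.7 × (18.1/8.9)^0.34 = 37.7 × (2.0337)^0.34
    = 37.7 × 1.2730 = 47.9910 mph

47.99 mph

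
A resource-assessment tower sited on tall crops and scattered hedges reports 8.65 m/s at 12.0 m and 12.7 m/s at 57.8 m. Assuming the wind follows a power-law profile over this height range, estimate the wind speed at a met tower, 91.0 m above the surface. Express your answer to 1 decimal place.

First find α: α = ln(V₂/V₁)/ln(z₂/z₁) = ln(12.7/8.65)/ln(57.8/12.0) = 0.38404/1.57208 = 0.2443
Extrapolate from 57.8 m to 91.0 m: V₃ = 12.7 × (91.0/57.8)^0.2443 = 12.7 × 1.1173 = 14.1892 m/s

14.2 m/s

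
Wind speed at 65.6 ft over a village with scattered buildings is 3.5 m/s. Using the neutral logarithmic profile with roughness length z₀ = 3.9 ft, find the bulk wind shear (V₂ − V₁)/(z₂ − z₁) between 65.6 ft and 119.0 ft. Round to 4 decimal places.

Log law: V₂ = V₁ · ln(z₂/z₀)/ln(z₁/z₀) = 3.5 × 3.4181/2.8226 = 4.2385 m/s
ΔV/Δz = (4.2385 − 3.5)/(119.0 − 65.6) = 0.7385/53.4000 = 0.01383 m/s/ft

0.0138 m/s/ft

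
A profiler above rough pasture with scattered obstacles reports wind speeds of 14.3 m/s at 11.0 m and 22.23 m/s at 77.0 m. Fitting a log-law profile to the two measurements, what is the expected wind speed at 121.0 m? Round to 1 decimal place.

24.1 m/s

Log law: V ∝ ln(z/z₀). From the pair, with r = V₁/V₂ = 0.64327,
ln z₀ = (ln z₁ − r·ln z₂)/(1 − r) = (2.3979 − 0.64327×4.3438)/0.35673 = -1.1111 → z₀ = 0.3292 m
V₃ = V₁ · ln(z₃/z₀)/ln(z₁/z₀) = 14.3 × 5.9069/3.5090 = 24.0719 m/s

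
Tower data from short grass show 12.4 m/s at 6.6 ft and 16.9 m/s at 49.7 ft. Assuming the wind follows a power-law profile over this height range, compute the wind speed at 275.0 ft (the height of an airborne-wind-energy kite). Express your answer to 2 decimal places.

21.97 m/s

First find α: α = ln(V₂/V₁)/ln(z₂/z₁) = ln(16.9/12.4)/ln(49.7/6.6) = 0.30962/2.01894 = 0.1534
Extrapolate from 49.7 ft to 275.0 ft: V₃ = 16.9 × (275.0/49.7)^0.1534 = 16.9 × 1.3000 = 21.9698 m/s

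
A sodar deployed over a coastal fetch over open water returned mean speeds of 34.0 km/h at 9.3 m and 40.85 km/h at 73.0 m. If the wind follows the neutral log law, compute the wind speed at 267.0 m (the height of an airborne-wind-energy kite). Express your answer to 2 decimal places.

Log law: V ∝ ln(z/z₀). From the pair, with r = V₁/V₂ = 0.83231,
ln z₀ = (ln z₁ − r·ln z₂)/(1 − r) = (2.2300 − 0.83231×4.2905)/0.16769 = -7.9970 → z₀ = 0.0003365 m
V₃ = V₁ · ln(z₃/z₀)/ln(z₁/z₀) = 34.0 × 13.5843/10.2270 = 45.1612 km/h

45.16 km/h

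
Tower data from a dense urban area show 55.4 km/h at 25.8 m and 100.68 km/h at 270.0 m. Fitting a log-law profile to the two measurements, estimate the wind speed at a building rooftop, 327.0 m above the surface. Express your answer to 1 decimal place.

104.4 km/h

Log law: V ∝ ln(z/z₀). From the pair, with r = V₁/V₂ = 0.55026,
ln z₀ = (ln z₁ − r·ln z₂)/(1 − r) = (3.2504 − 0.55026×5.5984)/0.44974 = 0.3775 → z₀ = 1.459 m
V₃ = V₁ · ln(z₃/z₀)/ln(z₁/z₀) = 55.4 × 5.4124/2.8728 = 104.3736 km/h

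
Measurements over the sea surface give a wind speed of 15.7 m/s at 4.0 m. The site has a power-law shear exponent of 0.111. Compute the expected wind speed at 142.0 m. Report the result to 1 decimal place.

23.3 m/s

Power-law profile: V₂ = V₁ · (z₂/z₁)^α
V₂ = 15.7 × (142.0/4.0)^0.111 = 15.7 × (35.5000)^0.111
    = 15.7 × 1.4862 = 23.3332 m/s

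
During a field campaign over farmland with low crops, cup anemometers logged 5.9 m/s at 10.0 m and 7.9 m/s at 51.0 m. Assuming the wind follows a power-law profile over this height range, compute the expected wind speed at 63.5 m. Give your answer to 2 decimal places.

8.22 m/s

First find α: α = ln(V₂/V₁)/ln(z₂/z₁) = ln(7.9/5.9)/ln(51.0/10.0) = 0.29191/1.62924 = 0.1792
Extrapolate from 51.0 m to 63.5 m: V₃ = 7.9 × (63.5/51.0)^0.1792 = 7.9 × 1.0401 = 8.2165 m/s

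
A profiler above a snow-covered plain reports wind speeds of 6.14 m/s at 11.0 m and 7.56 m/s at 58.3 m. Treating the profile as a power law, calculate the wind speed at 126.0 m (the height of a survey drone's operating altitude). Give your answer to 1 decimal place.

First find α: α = ln(V₂/V₁)/ln(z₂/z₁) = ln(7.56/6.14)/ln(58.3/11.0) = 0.20805/1.66771 = 0.1248
Extrapolate from 58.3 m to 126.0 m: V₃ = 7.56 × (126.0/58.3)^0.1248 = 7.56 × 1.1009 = 8.3229 m/s

8.3 m/s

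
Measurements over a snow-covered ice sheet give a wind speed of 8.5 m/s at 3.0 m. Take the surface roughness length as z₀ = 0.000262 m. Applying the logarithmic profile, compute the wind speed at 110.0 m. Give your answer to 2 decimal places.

Log law: V(z) ∝ ln(z/z₀), so V₂/V₁ = ln(z₂/z₀) / ln(z₁/z₀).
ln(110.0/0.000262) = 12.9476, ln(3.0/0.000262) = 9.3458
V₂ = 8.5 × 12.9476/9.3458 = 8.5 × 1.3854 = 11.7759 m/s

11.78 m/s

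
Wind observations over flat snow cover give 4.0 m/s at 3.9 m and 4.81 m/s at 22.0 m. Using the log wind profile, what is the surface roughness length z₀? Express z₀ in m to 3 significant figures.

z₀ ≈ 0.000760 m

Log law: V(z) ∝ ln(z/z₀). With r = V₁/V₂ = 4.0/4.81 = 0.83160,
r · ln(z₂/z₀) = ln(z₁/z₀) ⇒ ln z₀ = (ln z₁ − r·ln z₂)/(1 − r)
ln z₀ = (1.36098 − 0.83160×3.09104) / 0.16840 = -7.1826
z₀ = exp(-7.1826) = 0.0007597 m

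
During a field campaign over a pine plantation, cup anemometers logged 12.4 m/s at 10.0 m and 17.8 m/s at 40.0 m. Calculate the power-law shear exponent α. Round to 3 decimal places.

Power law: V₂/V₁ = (z₂/z₁)^α ⇒ α = ln(V₂/V₁) / ln(z₂/z₁)
α = ln(17.8/12.4) / ln(40.0/10.0) = ln(1.4355) / ln(4.0000)
  = 0.36150 / 1.38629 = 0.26077

α ≈ 0.261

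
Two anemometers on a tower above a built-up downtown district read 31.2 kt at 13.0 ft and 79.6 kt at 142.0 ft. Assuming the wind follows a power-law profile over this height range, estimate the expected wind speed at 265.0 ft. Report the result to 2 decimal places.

First find α: α = ln(V₂/V₁)/ln(z₂/z₁) = ln(79.6/31.2)/ln(142.0/13.0) = 0.93660/2.39088 = 0.3917
Extrapolate from 142.0 ft to 265.0 ft: V₃ = 79.6 × (265.0/142.0)^0.3917 = 79.6 × 1.2769 = 101.6383 kt

101.64 kt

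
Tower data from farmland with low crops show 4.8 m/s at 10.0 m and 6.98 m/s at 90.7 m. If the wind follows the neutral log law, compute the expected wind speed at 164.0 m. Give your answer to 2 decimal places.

Log law: V ∝ ln(z/z₀). From the pair, with r = V₁/V₂ = 0.68768,
ln z₀ = (ln z₁ − r·ln z₂)/(1 − r) = (2.3026 − 0.68768×4.5076)/0.31232 = -2.5524 → z₀ = 0.07789 m
V₃ = V₁ · ln(z₃/z₀)/ln(z₁/z₀) = 4.8 × 7.6523/4.8550 = 7.5656 m/s

7.57 m/s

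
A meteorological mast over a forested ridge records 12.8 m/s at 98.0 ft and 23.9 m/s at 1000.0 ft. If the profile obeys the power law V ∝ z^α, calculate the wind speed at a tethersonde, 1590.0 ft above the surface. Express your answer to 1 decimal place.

27.1 m/s

First find α: α = ln(V₂/V₁)/ln(z₂/z₁) = ln(23.9/12.8)/ln(1000.0/98.0) = 0.62443/2.32279 = 0.2688
Extrapolate from 1000.0 ft to 1590.0 ft: V₃ = 23.9 × (1590.0/1000.0)^0.2688 = 23.9 × 1.1328 = 27.0732 m/s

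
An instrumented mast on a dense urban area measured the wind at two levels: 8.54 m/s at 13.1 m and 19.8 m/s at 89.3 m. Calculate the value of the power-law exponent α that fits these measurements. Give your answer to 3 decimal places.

α ≈ 0.438

Power law: V₂/V₁ = (z₂/z₁)^α ⇒ α = ln(V₂/V₁) / ln(z₂/z₁)
α = ln(19.8/8.54) / ln(89.3/13.1) = ln(2.3185) / ln(6.8168)
  = 0.84092 / 1.91939 = 0.43812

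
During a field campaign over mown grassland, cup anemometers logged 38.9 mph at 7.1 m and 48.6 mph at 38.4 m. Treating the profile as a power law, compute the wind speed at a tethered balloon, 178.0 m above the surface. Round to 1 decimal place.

59.5 mph

First find α: α = ln(V₂/V₁)/ln(z₂/z₁) = ln(48.6/38.9)/ln(38.4/7.1) = 0.22263/1.68796 = 0.1319
Extrapolate from 38.4 m to 178.0 m: V₃ = 48.6 × (178.0/38.4)^0.1319 = 48.6 × 1.2242 = 59.4961 mph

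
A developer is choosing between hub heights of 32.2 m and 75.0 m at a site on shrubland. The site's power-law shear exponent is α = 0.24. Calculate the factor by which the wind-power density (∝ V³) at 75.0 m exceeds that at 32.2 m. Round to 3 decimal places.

Speed ratio: V_B/V_A = (z_B/z_A)^α = (75.0/32.2)^0.24 = (2.3292)^0.24 = 1.22498
Power-density ratio: P_B/P_A = (V_B/V_A)³ = (1.22498)³ = 1.83818

1.838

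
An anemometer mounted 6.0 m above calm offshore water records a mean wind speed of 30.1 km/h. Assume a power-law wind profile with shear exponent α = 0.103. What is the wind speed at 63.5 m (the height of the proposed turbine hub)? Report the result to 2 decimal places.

Power-law profile: V₂ = V₁ · (z₂/z₁)^α
V₂ = 30.1 × (63.5/6.0)^0.103 = 30.1 × (10.5833)^0.103
    = 30.1 × 1.2751 = 38.3798 km/h

38.38 km/h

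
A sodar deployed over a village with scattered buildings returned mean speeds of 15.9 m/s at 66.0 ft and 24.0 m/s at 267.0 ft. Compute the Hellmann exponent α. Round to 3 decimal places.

α ≈ 0.295

Power law: V₂/V₁ = (z₂/z₁)^α ⇒ α = ln(V₂/V₁) / ln(z₂/z₁)
α = ln(24.0/15.9) / ln(267.0/66.0) = ln(1.5094) / ln(4.0455)
  = 0.41173 / 1.39759 = 0.29460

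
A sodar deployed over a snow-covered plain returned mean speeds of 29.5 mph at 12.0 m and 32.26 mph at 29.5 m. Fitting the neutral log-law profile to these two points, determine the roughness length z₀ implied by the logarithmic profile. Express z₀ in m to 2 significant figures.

Log law: V(z) ∝ ln(z/z₀). With r = V₁/V₂ = 29.5/32.26 = 0.91445,
r · ln(z₂/z₀) = ln(z₁/z₀) ⇒ ln z₀ = (ln z₁ − r·ln z₂)/(1 − r)
ln z₀ = (2.48491 − 0.91445×3.38439) / 0.08555 = -7.1291
z₀ = exp(-7.1291) = 0.0008014 m

z₀ ≈ 0.00080 m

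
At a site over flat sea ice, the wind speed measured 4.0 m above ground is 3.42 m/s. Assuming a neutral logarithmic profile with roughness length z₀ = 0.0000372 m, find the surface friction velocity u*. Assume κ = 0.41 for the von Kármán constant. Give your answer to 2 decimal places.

Log law: V(z) = (u*/κ) · ln(z/z₀) ⇒ u* = κ · V / ln(z/z₀)
u* = 0.41 × 3.42 / ln(4.0/0.0000372) = 0.41 × 3.42 / 11.5855
   = 1.4022 / 11.5855 = 0.1210 m/s

u* ≈ 0.12 m/s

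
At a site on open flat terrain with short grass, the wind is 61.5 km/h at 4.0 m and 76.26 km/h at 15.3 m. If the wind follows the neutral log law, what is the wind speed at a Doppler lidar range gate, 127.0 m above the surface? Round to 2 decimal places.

Log law: V ∝ ln(z/z₀). From the pair, with r = V₁/V₂ = 0.80645,
ln z₀ = (ln z₁ − r·ln z₂)/(1 − r) = (1.3863 − 0.80645×2.7279)/0.19355 = -4.2035 → z₀ = 0.01494 m
V₃ = V₁ · ln(z₃/z₀)/ln(z₁/z₀) = 61.5 × 9.0477/5.5898 = 99.5442 km/h

99.54 km/h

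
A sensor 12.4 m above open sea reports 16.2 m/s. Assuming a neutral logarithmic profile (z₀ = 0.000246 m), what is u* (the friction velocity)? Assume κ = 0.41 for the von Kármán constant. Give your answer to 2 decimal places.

u* ≈ 0.61 m/s

Log law: V(z) = (u*/κ) · ln(z/z₀) ⇒ u* = κ · V / ln(z/z₀)
u* = 0.41 × 16.2 / ln(12.4/0.000246) = 0.41 × 16.2 / 10.8279
   = 6.6420 / 10.8279 = 0.6134 m/s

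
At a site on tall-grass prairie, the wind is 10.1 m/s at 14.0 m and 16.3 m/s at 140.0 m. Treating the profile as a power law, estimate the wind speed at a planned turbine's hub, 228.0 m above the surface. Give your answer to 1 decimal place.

First find α: α = ln(V₂/V₁)/ln(z₂/z₁) = ln(16.3/10.1)/ln(140.0/14.0) = 0.47863/2.30259 = 0.2079
Extrapolate from 140.0 m to 228.0 m: V₃ = 16.3 × (228.0/140.0)^0.2079 = 16.3 × 1.1067 = 18.0391 m/s

18.0 m/s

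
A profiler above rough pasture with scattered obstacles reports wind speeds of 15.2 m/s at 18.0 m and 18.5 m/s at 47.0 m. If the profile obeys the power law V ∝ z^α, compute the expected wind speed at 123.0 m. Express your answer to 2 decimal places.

22.53 m/s

First find α: α = ln(V₂/V₁)/ln(z₂/z₁) = ln(18.5/15.2)/ln(47.0/18.0) = 0.19648/0.95978 = 0.2047
Extrapolate from 47.0 m to 123.0 m: V₃ = 18.5 × (123.0/47.0)^0.2047 = 18.5 × 1.2177 = 22.5269 m/s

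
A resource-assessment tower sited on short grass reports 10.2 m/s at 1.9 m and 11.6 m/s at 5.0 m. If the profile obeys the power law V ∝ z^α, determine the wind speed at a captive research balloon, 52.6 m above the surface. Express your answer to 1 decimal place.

First find α: α = ln(V₂/V₁)/ln(z₂/z₁) = ln(11.6/10.2)/ln(5.0/1.9) = 0.12862/0.96758 = 0.1329
Extrapolate from 5.0 m to 52.6 m: V₃ = 11.6 × (52.6/5.0)^0.1329 = 11.6 × 1.3673 = 15.8603 m/s

15.9 m/s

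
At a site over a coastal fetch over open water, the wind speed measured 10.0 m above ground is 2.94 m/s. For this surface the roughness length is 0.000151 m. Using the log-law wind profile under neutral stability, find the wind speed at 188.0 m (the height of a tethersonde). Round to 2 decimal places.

Log law: V(z) ∝ ln(z/z₀), so V₂/V₁ = ln(z₂/z₀) / ln(z₁/z₀).
ln(188.0/0.000151) = 14.0347, ln(10.0/0.000151) = 11.1008
V₂ = 2.94 × 14.0347/11.1008 = 2.94 × 1.2643 = 3.7170 m/s

3.72 m/s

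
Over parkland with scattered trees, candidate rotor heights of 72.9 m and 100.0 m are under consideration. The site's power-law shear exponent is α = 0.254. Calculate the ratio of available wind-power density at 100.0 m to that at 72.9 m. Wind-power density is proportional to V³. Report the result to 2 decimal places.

Speed ratio: V_B/V_A = (z_B/z_A)^α = (100.0/72.9)^0.254 = (1.3717)^0.254 = 1.08360
Power-density ratio: P_B/P_A = (V_B/V_A)³ = (1.08360)³ = 1.27234

1.27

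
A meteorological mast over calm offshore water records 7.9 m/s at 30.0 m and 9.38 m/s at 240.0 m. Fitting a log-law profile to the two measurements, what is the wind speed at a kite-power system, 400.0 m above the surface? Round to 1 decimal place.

Log law: V ∝ ln(z/z₀). From the pair, with r = V₁/V₂ = 0.84222,
ln z₀ = (ln z₁ − r·ln z₂)/(1 − r) = (3.4012 − 0.84222×5.4806)/0.15778 = -7.6985 → z₀ = 0.0004535 m
V₃ = V₁ · ln(z₃/z₀)/ln(z₁/z₀) = 7.9 × 13.6900/11.0997 = 9.7436 m/s

9.7 m/s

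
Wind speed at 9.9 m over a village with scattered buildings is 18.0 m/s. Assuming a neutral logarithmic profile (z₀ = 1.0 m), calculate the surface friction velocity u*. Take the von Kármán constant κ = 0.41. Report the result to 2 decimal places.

u* ≈ 3.22 m/s

Log law: V(z) = (u*/κ) · ln(z/z₀) ⇒ u* = κ · V / ln(z/z₀)
u* = 0.41 × 18.0 / ln(9.9/1.0) = 0.41 × 18.0 / 2.2925
   = 7.3800 / 2.2925 = 3.2191 m/s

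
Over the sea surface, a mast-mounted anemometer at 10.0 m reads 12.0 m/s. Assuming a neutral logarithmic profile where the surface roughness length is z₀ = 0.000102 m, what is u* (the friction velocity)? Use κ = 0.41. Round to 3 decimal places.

u* ≈ 0.428 m/s

Log law: V(z) = (u*/κ) · ln(z/z₀) ⇒ u* = κ · V / ln(z/z₀)
u* = 0.41 × 12.0 / ln(10.0/0.000102) = 0.41 × 12.0 / 11.4931
   = 4.9200 / 11.4931 = 0.4281 m/s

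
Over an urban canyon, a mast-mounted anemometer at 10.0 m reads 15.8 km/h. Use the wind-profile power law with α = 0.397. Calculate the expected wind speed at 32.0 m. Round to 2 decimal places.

Power-law profile: V₂ = V₁ · (z₂/z₁)^α
V₂ = 15.8 × (32.0/10.0)^0.397 = 15.8 × (3.2000)^0.397
    = 15.8 × 1.5869 = 25.0727 km/h

25.07 km/h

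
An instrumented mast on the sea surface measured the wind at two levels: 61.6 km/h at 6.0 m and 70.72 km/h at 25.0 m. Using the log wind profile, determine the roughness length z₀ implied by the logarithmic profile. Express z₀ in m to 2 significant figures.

z₀ ≈ 0.00039 m

Log law: V(z) ∝ ln(z/z₀). With r = V₁/V₂ = 61.6/70.72 = 0.87104,
r · ln(z₂/z₀) = ln(z₁/z₀) ⇒ ln z₀ = (ln z₁ − r·ln z₂)/(1 − r)
ln z₀ = (1.79176 − 0.87104×3.21888) / 0.12896 = -7.8475
z₀ = exp(-7.8475) = 0.0003907 m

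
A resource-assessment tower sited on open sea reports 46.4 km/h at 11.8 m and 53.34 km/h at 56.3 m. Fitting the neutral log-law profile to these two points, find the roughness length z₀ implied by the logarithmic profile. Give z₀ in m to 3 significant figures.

z₀ ≈ 0.000343 m

Log law: V(z) ∝ ln(z/z₀). With r = V₁/V₂ = 46.4/53.34 = 0.86989,
r · ln(z₂/z₀) = ln(z₁/z₀) ⇒ ln z₀ = (ln z₁ − r·ln z₂)/(1 − r)
ln z₀ = (2.46810 − 0.86989×4.03069) / 0.13011 = -7.9792
z₀ = exp(-7.9792) = 0.0003425 m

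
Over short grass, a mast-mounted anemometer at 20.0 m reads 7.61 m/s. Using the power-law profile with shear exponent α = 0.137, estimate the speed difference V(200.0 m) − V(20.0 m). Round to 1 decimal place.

2.8 m/s

Power law: V₂ = V₁ · (z₂/z₁)^α = 7.61 × (10.0000)^0.137 = 10.4324 m/s
ΔV = 10.4324 − 7.61 = 2.8224 m/s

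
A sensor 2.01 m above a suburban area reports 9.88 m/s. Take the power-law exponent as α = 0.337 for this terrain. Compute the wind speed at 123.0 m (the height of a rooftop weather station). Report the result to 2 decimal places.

Power-law profile: V₂ = V₁ · (z₂/z₁)^α
V₂ = 9.88 × (123.0/2.01)^0.337 = 9.88 × (61.1940)^0.337
    = 9.88 × 4.0006 = 39.5255 m/s

39.53 m/s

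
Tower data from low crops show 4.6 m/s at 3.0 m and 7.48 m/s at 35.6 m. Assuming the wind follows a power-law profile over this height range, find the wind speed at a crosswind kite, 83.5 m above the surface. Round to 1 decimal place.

First find α: α = ln(V₂/V₁)/ln(z₂/z₁) = ln(7.48/4.6)/ln(35.6/3.0) = 0.48618/2.47373 = 0.1965
Extrapolate from 35.6 m to 83.5 m: V₃ = 7.48 × (83.5/35.6)^0.1965 = 7.48 × 1.1824 = 8.8444 m/s

8.8 m/s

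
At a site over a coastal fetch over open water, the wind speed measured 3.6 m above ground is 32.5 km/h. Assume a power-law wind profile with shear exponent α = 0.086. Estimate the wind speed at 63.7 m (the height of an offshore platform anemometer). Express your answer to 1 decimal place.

Power-law profile: V₂ = V₁ · (z₂/z₁)^α
V₂ = 32.5 × (63.7/3.6)^0.086 = 32.5 × (17.6944)^0.086
    = 32.5 × 1.2803 = 41.6100 km/h

41.6 km/h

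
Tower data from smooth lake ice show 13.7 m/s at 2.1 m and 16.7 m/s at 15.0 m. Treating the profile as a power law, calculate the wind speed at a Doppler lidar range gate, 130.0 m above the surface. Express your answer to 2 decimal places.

First find α: α = ln(V₂/V₁)/ln(z₂/z₁) = ln(16.7/13.7)/ln(15.0/2.1) = 0.19801/1.96611 = 0.1007
Extrapolate from 15.0 m to 130.0 m: V₃ = 16.7 × (130.0/15.0)^0.1007 = 16.7 × 1.2430 = 20.7573 m/s

20.76 m/s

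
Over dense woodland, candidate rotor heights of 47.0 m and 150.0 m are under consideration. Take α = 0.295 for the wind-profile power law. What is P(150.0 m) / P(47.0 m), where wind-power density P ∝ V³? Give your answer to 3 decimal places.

Speed ratio: V_B/V_A = (z_B/z_A)^α = (150.0/47.0)^0.295 = (3.1915)^0.295 = 1.40824
Power-density ratio: P_B/P_A = (V_B/V_A)³ = (1.40824)³ = 2.79276

2.793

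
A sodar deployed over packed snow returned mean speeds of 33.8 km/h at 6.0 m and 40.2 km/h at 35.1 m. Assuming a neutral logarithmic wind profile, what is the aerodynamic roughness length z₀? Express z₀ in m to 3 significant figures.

Log law: V(z) ∝ ln(z/z₀). With r = V₁/V₂ = 33.8/40.2 = 0.84080,
r · ln(z₂/z₀) = ln(z₁/z₀) ⇒ ln z₀ = (ln z₁ − r·ln z₂)/(1 − r)
ln z₀ = (1.79176 − 0.84080×3.55820) / 0.15920 = -7.5373
z₀ = exp(-7.5373) = 0.0005329 m

z₀ ≈ 0.000533 m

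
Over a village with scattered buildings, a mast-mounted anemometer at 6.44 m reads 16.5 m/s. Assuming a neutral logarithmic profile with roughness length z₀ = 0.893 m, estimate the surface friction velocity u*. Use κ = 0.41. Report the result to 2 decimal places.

Log law: V(z) = (u*/κ) · ln(z/z₀) ⇒ u* = κ · V / ln(z/z₀)
u* = 0.41 × 16.5 / ln(6.44/0.893) = 0.41 × 16.5 / 1.9757
   = 6.7650 / 1.9757 = 3.4241 m/s

u* ≈ 3.42 m/s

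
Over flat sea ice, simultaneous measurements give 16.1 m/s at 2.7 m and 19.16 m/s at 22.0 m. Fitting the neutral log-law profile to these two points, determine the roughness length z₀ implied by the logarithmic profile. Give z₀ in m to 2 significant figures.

Log law: V(z) ∝ ln(z/z₀). With r = V₁/V₂ = 16.1/19.16 = 0.84029,
r · ln(z₂/z₀) = ln(z₁/z₀) ⇒ ln z₀ = (ln z₁ − r·ln z₂)/(1 − r)
ln z₀ = (0.99325 − 0.84029×3.09104) / 0.15971 = -10.0441
z₀ = exp(-10.0441) = 0.00004344 m

z₀ ≈ 0.000043 m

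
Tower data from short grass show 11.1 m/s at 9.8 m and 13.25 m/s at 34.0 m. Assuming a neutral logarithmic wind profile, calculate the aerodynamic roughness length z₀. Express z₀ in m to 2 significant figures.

Log law: V(z) ∝ ln(z/z₀). With r = V₁/V₂ = 11.1/13.25 = 0.83774,
r · ln(z₂/z₀) = ln(z₁/z₀) ⇒ ln z₀ = (ln z₁ − r·ln z₂)/(1 − r)
ln z₀ = (2.28238 − 0.83774×3.52636) / 0.16226 = -4.1400
z₀ = exp(-4.1400) = 0.01592 m

z₀ ≈ 0.016 m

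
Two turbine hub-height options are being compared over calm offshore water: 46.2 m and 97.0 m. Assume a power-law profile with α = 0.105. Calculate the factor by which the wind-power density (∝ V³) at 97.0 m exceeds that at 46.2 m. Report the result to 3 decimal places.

1.263

Speed ratio: V_B/V_A = (z_B/z_A)^α = (97.0/46.2)^0.105 = (2.0996)^0.105 = 1.08099
Power-density ratio: P_B/P_A = (V_B/V_A)³ = (1.08099)³ = 1.26320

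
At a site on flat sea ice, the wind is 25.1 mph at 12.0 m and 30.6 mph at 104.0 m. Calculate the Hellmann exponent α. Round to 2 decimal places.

Power law: V₂/V₁ = (z₂/z₁)^α ⇒ α = ln(V₂/V₁) / ln(z₂/z₁)
α = ln(30.6/25.1) / ln(104.0/12.0) = ln(1.2191) / ln(8.6667)
  = 0.19813 / 2.15948 = 0.09175

α ≈ 0.09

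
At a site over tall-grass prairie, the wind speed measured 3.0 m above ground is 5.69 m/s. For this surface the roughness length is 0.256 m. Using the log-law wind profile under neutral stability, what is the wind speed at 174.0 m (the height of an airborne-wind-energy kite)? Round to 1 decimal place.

Log law: V(z) ∝ ln(z/z₀), so V₂/V₁ = ln(z₂/z₀) / ln(z₁/z₀).
ln(174.0/0.256) = 6.5216, ln(3.0/0.256) = 2.4612
V₂ = 5.69 × 6.5216/2.4612 = 5.69 × 2.6498 = 15.0773 m/s

15.1 m/s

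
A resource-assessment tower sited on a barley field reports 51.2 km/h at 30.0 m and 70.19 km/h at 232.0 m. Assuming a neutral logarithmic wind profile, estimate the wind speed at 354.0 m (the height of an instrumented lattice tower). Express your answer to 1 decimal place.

Log law: V ∝ ln(z/z₀). From the pair, with r = V₁/V₂ = 0.72945,
ln z₀ = (ln z₁ − r·ln z₂)/(1 − r) = (3.4012 − 0.72945×5.4467)/0.27055 = -2.1139 → z₀ = 0.1208 m
V₃ = V₁ · ln(z₃/z₀)/ln(z₁/z₀) = 51.2 × 7.9832/5.5151 = 74.1129 km/h

74.1 km/h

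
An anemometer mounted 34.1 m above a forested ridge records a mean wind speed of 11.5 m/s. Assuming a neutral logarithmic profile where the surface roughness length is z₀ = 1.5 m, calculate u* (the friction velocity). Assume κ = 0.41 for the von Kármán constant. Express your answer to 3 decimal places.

u* ≈ 1.509 m/s

Log law: V(z) = (u*/κ) · ln(z/z₀) ⇒ u* = κ · V / ln(z/z₀)
u* = 0.41 × 11.5 / ln(34.1/1.5) = 0.41 × 11.5 / 3.1238
   = 4.7150 / 3.1238 = 1.5094 m/s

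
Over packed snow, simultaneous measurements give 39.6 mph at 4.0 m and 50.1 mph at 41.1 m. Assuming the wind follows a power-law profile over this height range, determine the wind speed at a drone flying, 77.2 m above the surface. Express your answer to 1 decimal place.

53.4 mph

First find α: α = ln(V₂/V₁)/ln(z₂/z₁) = ln(50.1/39.6)/ln(41.1/4.0) = 0.23519/2.32971 = 0.1010
Extrapolate from 41.1 m to 77.2 m: V₃ = 50.1 × (77.2/41.1)^0.1010 = 50.1 × 1.0657 = 53.3920 mph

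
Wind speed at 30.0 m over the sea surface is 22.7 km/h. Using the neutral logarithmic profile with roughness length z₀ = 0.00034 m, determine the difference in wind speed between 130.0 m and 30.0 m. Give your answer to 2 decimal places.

Log law: V₂ = V₁ · ln(z₂/z₀)/ln(z₁/z₀) = 22.7 × 12.8541/11.3878 = 25.6229 km/h
ΔV = 25.6229 − 22.7 = 2.9229 km/h

2.92 km/h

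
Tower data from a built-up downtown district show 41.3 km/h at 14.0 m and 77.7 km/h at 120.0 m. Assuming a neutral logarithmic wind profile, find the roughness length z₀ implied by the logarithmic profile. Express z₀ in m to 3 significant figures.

Log law: V(z) ∝ ln(z/z₀). With r = V₁/V₂ = 41.3/77.7 = 0.53153,
r · ln(z₂/z₀) = ln(z₁/z₀) ⇒ ln z₀ = (ln z₁ − r·ln z₂)/(1 − r)
ln z₀ = (2.63906 − 0.53153×4.78749) / 0.46847 = 0.2014
z₀ = exp(0.2014) = 1.223 m

z₀ ≈ 1.22 m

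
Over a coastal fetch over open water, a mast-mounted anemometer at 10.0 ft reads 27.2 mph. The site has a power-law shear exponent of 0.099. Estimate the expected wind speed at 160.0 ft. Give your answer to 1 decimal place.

35.8 mph

Power-law profile: V₂ = V₁ · (z₂/z₁)^α
V₂ = 27.2 × (160.0/10.0)^0.099 = 27.2 × (16.0000)^0.099
    = 27.2 × 1.3159 = 35.7912 mph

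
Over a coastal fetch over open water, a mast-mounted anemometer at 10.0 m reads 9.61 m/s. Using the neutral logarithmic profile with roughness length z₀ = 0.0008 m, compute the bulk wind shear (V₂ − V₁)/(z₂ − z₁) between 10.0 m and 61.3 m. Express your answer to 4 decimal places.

Log law: V₂ = V₁ · ln(z₂/z₀)/ln(z₁/z₀) = 9.61 × 11.2467/9.4335 = 11.4571 m/s
ΔV/Δz = (11.4571 − 9.61)/(61.3 − 10.0) = 1.8471/51.3000 = 0.03601 m/s/m

0.0360 m/s/m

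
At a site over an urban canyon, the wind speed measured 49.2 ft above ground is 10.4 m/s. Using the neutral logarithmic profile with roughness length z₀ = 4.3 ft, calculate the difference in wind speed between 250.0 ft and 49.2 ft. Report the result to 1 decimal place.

Log law: V₂ = V₁ · ln(z₂/z₀)/ln(z₁/z₀) = 10.4 × 4.0628/2.4373 = 17.3364 m/s
ΔV = 17.3364 − 10.4 = 6.9364 m/s

6.9 m/s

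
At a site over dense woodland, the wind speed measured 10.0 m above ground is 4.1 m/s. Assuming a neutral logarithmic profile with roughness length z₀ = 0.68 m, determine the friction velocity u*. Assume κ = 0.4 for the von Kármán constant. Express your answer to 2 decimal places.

Log law: V(z) = (u*/κ) · ln(z/z₀) ⇒ u* = κ · V / ln(z/z₀)
u* = 0.4 × 4.1 / ln(10.0/0.68) = 0.4 × 4.1 / 2.6882
   = 1.6400 / 2.6882 = 0.6101 m/s

u* ≈ 0.61 m/s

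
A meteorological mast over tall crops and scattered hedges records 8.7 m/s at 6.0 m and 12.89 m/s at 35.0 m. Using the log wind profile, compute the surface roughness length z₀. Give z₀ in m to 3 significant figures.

Log law: V(z) ∝ ln(z/z₀). With r = V₁/V₂ = 8.7/12.89 = 0.67494,
r · ln(z₂/z₀) = ln(z₁/z₀) ⇒ ln z₀ = (ln z₁ − r·ln z₂)/(1 − r)
ln z₀ = (1.79176 − 0.67494×3.55535) / 0.32506 = -1.8701
z₀ = exp(-1.8701) = 0.1541 m

z₀ ≈ 0.154 m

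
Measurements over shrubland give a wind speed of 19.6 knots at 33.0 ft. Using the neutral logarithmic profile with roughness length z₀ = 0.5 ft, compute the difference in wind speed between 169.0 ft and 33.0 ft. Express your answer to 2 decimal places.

7.64 knots

Log law: V₂ = V₁ · ln(z₂/z₀)/ln(z₁/z₀) = 19.6 × 5.8230/4.1897 = 27.2413 knots
ΔV = 27.2413 − 19.6 = 7.6413 knots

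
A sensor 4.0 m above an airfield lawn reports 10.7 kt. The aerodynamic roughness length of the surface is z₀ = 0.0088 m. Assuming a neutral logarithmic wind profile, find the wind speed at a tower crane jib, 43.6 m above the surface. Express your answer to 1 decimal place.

14.9 kt

Log law: V(z) ∝ ln(z/z₀), so V₂/V₁ = ln(z₂/z₀) / ln(z₁/z₀).
ln(43.6/0.0088) = 8.5081, ln(4.0/0.0088) = 6.1193
V₂ = 10.7 × 8.5081/6.1193 = 10.7 × 1.3904 = 14.8769 kt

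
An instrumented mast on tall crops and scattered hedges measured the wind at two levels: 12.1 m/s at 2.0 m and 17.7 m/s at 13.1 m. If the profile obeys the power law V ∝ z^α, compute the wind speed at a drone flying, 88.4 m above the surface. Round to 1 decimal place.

First find α: α = ln(V₂/V₁)/ln(z₂/z₁) = ln(17.7/12.1)/ln(13.1/2.0) = 0.38036/1.87947 = 0.2024
Extrapolate from 13.1 m to 88.4 m: V₃ = 17.7 × (88.4/13.1)^0.2024 = 17.7 × 1.4717 = 26.0483 m/s

26.0 m/s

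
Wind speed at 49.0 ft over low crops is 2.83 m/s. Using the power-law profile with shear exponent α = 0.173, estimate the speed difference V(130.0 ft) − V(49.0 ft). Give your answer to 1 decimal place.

Power law: V₂ = V₁ · (z₂/z₁)^α = 2.83 × (2.6531)^0.173 = 3.3504 m/s
ΔV = 3.3504 − 2.83 = 0.5204 m/s

0.5 m/s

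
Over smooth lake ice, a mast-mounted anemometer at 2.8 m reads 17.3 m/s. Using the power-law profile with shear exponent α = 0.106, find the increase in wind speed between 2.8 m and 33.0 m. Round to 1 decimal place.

5.2 m/s

Power law: V₂ = V₁ · (z₂/z₁)^α = 17.3 × (11.7857)^0.106 = 22.4703 m/s
ΔV = 22.4703 − 17.3 = 5.1703 m/s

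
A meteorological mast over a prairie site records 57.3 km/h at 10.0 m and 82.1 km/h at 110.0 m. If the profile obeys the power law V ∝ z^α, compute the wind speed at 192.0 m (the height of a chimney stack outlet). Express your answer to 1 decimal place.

First find α: α = ln(V₂/V₁)/ln(z₂/z₁) = ln(82.1/57.3)/ln(110.0/10.0) = 0.35964/2.39790 = 0.1500
Extrapolate from 110.0 m to 192.0 m: V₃ = 82.1 × (192.0/110.0)^0.1500 = 82.1 × 1.0871 = 89.2534 km/h

89.3 km/h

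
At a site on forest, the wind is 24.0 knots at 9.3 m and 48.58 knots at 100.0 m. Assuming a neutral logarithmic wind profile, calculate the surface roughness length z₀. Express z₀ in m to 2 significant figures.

Log law: V(z) ∝ ln(z/z₀). With r = V₁/V₂ = 24.0/48.58 = 0.49403,
r · ln(z₂/z₀) = ln(z₁/z₀) ⇒ ln z₀ = (ln z₁ − r·ln z₂)/(1 − r)
ln z₀ = (2.23001 − 0.49403×4.60517) / 0.50597 = -0.0891
z₀ = exp(-0.0891) = 0.9148 m

z₀ ≈ 0.91 m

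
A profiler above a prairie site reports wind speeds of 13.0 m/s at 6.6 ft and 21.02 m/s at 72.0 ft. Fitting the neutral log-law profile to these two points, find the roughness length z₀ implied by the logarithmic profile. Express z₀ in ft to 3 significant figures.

z₀ ≈ 0.137 ft

Log law: V(z) ∝ ln(z/z₀). With r = V₁/V₂ = 13.0/21.02 = 0.61846,
r · ln(z₂/z₀) = ln(z₁/z₀) ⇒ ln z₀ = (ln z₁ − r·ln z₂)/(1 − r)
ln z₀ = (1.88707 − 0.61846×4.27667) / 0.38154 = -1.9863
z₀ = exp(-1.9863) = 0.1372 ft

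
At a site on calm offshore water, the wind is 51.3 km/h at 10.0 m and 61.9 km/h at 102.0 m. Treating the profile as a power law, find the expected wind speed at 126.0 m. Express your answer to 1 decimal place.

63.0 km/h

First find α: α = ln(V₂/V₁)/ln(z₂/z₁) = ln(61.9/51.3)/ln(102.0/10.0) = 0.18783/2.32239 = 0.0809
Extrapolate from 102.0 m to 126.0 m: V₃ = 61.9 × (126.0/102.0)^0.0809 = 61.9 × 1.0172 = 62.9670 km/h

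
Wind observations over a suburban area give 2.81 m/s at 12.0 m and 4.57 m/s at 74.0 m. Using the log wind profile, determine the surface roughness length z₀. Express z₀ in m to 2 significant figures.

z₀ ≈ 0.66 m

Log law: V(z) ∝ ln(z/z₀). With r = V₁/V₂ = 2.81/4.57 = 0.61488,
r · ln(z₂/z₀) = ln(z₁/z₀) ⇒ ln z₀ = (ln z₁ − r·ln z₂)/(1 − r)
ln z₀ = (2.48491 − 0.61488×4.30407) / 0.38512 = -0.4195
z₀ = exp(-0.4195) = 0.6573 m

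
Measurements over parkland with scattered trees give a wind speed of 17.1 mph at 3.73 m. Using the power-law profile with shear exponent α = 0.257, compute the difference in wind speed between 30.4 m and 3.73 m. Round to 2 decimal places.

Power law: V₂ = V₁ · (z₂/z₁)^α = 17.1 × (8.1501)^0.257 = 29.3201 mph
ΔV = 29.3201 − 17.1 = 12.2201 mph

12.22 mph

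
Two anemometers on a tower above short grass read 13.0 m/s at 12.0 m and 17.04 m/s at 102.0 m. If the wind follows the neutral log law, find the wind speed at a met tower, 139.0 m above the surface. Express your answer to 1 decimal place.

Log law: V ∝ ln(z/z₀). From the pair, with r = V₁/V₂ = 0.76291,
ln z₀ = (ln z₁ − r·ln z₂)/(1 − r) = (2.4849 − 0.76291×4.6250)/0.23709 = -4.4014 → z₀ = 0.01226 m
V₃ = V₁ · ln(z₃/z₀)/ln(z₁/z₀) = 13.0 × 9.3359/6.8864 = 17.6243 m/s

17.6 m/s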